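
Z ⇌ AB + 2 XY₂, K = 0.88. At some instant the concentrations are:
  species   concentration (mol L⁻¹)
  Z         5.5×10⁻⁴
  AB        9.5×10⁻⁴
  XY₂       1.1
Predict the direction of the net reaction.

toward reactants

Q = [AB]·[XY₂]² / [Z] = (9.5×10⁻⁴)·(1.1)² / (5.5×10⁻⁴) = 2.1
Q = 2.1 > K = 0.88, so the reverse reaction proceeds.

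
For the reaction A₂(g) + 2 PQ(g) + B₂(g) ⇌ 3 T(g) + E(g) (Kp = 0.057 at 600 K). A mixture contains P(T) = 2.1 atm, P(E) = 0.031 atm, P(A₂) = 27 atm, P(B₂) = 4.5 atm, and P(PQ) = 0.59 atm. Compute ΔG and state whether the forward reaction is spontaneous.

ΔG = -10.6 kJ/mol; the forward reaction is spontaneous

Qp = P(T)³·P(E) / (P(A₂)·P(PQ)²·P(B₂)) = (2.1)³·(0.031) / ((27)·(0.59)²·(4.5)) = 0.00679
ΔG = RT ln(Qp/Kp) = (8.314 J mol⁻¹ K⁻¹)(600 K) × ln(0.00679/0.057)
   = (4.988 kJ/mol)(-2.128) = -10.6 kJ/mol
ΔG < 0, so the forward reaction is spontaneous (proceeds forward).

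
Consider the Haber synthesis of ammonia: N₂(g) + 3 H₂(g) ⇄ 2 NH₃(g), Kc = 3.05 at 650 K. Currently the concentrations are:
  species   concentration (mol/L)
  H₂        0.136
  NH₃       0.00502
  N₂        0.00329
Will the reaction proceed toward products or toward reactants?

no net change (already at equilibrium)

Qc = [NH₃]² / ([N₂]·[H₂]³) = (0.00502)² / ((0.00329)·(0.136)³) = 3.05
Qc = 3.05 = Kc, so the system is already at equilibrium.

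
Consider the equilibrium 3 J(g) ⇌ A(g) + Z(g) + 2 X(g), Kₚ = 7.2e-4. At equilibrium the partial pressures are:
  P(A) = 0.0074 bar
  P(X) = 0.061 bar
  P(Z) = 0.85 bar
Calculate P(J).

P(J) = 0.32 bar

At equilibrium, Kₚ = P(A)·P(Z)·P(X)² / P(J)³ = 7.2e-4.
(0.0074)·(0.85)·(0.061)² / (P(J))³ = 7.2e-4
P(J)³ = 0.0325 ⇒ P(J) = 0.32 bar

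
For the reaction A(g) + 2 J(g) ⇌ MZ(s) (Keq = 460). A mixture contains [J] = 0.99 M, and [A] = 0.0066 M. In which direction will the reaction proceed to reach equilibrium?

(MZ is a pure solid — omitted from Q.)
Q = 1 / ([A]·[J]²) = 1 / ((0.0066)·(0.99)²) = 150
Q = 150 < Keq = 460, so the forward reaction proceeds.

in the forward direction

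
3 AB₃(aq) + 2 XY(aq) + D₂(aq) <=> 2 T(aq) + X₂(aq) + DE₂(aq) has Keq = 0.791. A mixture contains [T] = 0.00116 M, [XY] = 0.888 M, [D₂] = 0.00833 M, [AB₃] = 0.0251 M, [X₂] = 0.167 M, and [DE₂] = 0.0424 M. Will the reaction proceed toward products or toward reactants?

toward products

Q = [T]²·[X₂]·[DE₂] / ([AB₃]³·[XY]²·[D₂]) = (0.00116)²·(0.167)·(0.0424) / ((0.0251)³·(0.888)²·(0.00833)) = 0.0917
Q = 0.0917 < Keq = 0.791, so the forward reaction proceeds.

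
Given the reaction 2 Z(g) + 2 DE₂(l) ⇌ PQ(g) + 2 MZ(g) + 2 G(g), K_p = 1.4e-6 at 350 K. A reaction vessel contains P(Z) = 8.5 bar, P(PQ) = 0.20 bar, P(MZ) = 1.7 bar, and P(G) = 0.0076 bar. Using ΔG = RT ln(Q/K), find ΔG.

ΔG = -3.23 kJ/mol

(DE₂ is a pure liquid — omitted from Q_p.)
Q_p = P(PQ)·P(MZ)²·P(G)² / P(Z)² = (0.20)·(1.7)²·(0.0076)² / (8.5)² = 4.62e-7
ΔG = RT ln(Q_p/K_p) = (8.314 J mol⁻¹ K⁻¹)(350 K) × ln(4.62e-7/1.4e-6)
   = (2.910 kJ/mol)(-1.109) = -3.23 kJ/mol
ΔG < 0, so the forward reaction is spontaneous (proceeds forward).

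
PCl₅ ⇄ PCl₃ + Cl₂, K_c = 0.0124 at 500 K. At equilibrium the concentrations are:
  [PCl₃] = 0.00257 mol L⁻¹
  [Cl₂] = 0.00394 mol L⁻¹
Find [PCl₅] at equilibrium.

At equilibrium, K_c = [PCl₃]·[Cl₂] / [PCl₅] = 0.0124.
(0.00257)·(0.00394) / ([PCl₅]) = 0.0124
[PCl₅] = 8.17×10⁻⁴ mol L⁻¹

[PCl₅] = 8.17×10⁻⁴ mol L⁻¹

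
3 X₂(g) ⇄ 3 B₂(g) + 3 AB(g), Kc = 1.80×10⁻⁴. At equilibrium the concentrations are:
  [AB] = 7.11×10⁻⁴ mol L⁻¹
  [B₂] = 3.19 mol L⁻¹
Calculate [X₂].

[X₂] = 0.0402 mol L⁻¹

At equilibrium, Kc = [B₂]³·[AB]³ / [X₂]³ = 1.80×10⁻⁴.
(3.19)³·(7.11×10⁻⁴)³ / ([X₂])³ = 1.80×10⁻⁴
[X₂]³ = 6.48×10⁻⁵ ⇒ [X₂] = 0.0402 mol L⁻¹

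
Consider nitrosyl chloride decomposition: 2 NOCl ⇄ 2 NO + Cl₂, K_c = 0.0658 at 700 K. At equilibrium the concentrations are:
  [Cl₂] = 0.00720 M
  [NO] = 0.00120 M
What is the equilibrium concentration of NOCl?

[NOCl] = 3.97×10⁻⁴ M

At equilibrium, K_c = [NO]²·[Cl₂] / [NOCl]² = 0.0658.
(0.00120)²·(0.00720) / ([NOCl])² = 0.0658
[NOCl]² = 1.58×10⁻⁷ ⇒ [NOCl] = 3.97×10⁻⁴ M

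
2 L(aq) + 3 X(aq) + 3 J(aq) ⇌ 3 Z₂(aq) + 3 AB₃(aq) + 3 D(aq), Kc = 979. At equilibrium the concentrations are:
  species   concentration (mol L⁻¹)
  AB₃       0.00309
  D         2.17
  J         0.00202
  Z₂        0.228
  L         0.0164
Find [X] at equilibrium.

[X] = 1.18 mol L⁻¹

At equilibrium, Kc = [Z₂]³·[AB₃]³·[D]³ / ([L]²·[X]³·[J]³) = 979.
(0.228)³·(0.00309)³·(2.17)³ / ((0.0164)²·([X])³·(0.00202)³) = 979
[X]³ = 1.65 ⇒ [X] = 1.18 mol L⁻¹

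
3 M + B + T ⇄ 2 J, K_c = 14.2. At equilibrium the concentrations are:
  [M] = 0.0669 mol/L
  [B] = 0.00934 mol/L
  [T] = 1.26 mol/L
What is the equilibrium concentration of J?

[J] = 0.00707 mol/L

At equilibrium, K_c = [J]² / ([M]³·[B]·[T]) = 14.2.
([J])² / ((0.0669)³·(0.00934)·(1.26)) = 14.2
[J]² = 5.00×10⁻⁵ ⇒ [J] = 0.00707 mol/L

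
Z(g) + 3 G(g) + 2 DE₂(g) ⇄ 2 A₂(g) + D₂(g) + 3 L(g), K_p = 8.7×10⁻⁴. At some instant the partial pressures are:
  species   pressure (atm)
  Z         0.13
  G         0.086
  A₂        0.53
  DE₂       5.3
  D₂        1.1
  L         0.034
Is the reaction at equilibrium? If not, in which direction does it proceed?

in the reverse direction

Q_p = P(A₂)²·P(D₂)·P(L)³ / (P(Z)·P(G)³·P(DE₂)²) = (0.53)²·(1.1)·(0.034)³ / ((0.13)·(0.086)³·(5.3)²) = 0.0052
Q_p = 0.0052 > K_p = 8.7×10⁻⁴, so the reverse reaction proceeds.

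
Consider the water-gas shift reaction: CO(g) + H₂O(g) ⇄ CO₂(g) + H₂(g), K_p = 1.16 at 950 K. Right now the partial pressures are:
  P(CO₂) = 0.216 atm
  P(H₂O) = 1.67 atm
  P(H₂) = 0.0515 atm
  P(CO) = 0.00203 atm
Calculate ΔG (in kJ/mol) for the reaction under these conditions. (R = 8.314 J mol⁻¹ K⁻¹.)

Q_p = P(CO₂)·P(H₂) / (P(CO)·P(H₂O)) = (0.216)·(0.0515) / ((0.00203)·(1.67)) = 3.28
ΔG = RT ln(Q_p/K_p) = (8.314 J mol⁻¹ K⁻¹)(950 K) × ln(3.28/1.16)
   = (7.898 kJ/mol)(1.039) = 8.21 kJ/mol
ΔG > 0, so the forward reaction is non-spontaneous (proceeds in reverse).

ΔG = 8.21 kJ/mol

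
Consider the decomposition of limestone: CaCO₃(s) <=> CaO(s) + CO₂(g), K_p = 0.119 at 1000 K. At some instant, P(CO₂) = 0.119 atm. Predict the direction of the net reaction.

no net change (already at equilibrium)

(CaCO₃, CaO are pure solids — omitted from Q_p.)
Q_p = P(CO₂) = 0.119
Q_p = 0.119 = K_p, so the system is already at equilibrium.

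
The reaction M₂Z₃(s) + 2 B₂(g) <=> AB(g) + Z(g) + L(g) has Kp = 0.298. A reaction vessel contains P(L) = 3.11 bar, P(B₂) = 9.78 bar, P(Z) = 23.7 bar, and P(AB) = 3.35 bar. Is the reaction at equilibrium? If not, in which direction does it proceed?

(M₂Z₃ is a pure solid — omitted from Qp.)
Qp = P(AB)·P(Z)·P(L) / P(B₂)² = (3.35)·(23.7)·(3.11) / (9.78)² = 2.58
Qp = 2.58 > Kp = 0.298, so the reverse reaction proceeds.

in the reverse direction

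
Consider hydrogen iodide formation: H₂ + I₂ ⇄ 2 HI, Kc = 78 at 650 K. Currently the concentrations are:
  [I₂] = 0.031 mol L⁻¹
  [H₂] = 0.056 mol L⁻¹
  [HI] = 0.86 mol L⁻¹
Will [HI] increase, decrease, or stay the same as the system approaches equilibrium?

Qc = [HI]² / ([H₂]·[I₂]) = (0.86)² / ((0.056)·(0.031)) = 430
Qc = 430 > Kc = 78: net reverse reaction.
HI is a product, so it decreases.

decrease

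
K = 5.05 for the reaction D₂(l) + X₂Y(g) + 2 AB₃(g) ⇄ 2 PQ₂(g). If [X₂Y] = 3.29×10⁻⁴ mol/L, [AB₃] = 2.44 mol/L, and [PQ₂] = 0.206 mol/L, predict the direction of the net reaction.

(D₂ is a pure liquid — omitted from Q.)
Q = [PQ₂]² / ([X₂Y]·[AB₃]²) = (0.206)² / ((3.29×10⁻⁴)·(2.44)²) = 21.7
Q = 21.7 > K = 5.05, so the reverse reaction proceeds.

toward reactants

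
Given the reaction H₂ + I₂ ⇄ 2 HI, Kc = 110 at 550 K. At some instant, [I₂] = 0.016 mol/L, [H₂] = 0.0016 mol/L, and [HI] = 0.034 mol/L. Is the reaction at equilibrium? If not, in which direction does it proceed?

forward (toward products)

Qc = [HI]² / ([H₂]·[I₂]) = (0.034)² / ((0.0016)·(0.016)) = 45
Qc = 45 < Kc = 110, so the forward reaction proceeds.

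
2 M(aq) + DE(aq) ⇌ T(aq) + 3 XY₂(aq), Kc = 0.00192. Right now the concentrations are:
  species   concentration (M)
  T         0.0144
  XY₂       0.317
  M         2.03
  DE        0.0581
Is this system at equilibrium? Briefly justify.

Qc = [T]·[XY₂]³ / ([M]²·[DE]) = (0.0144)·(0.317)³ / ((2.03)²·(0.0581)) = 0.00192
Qc = 0.00192 = Kc; the system is at equilibrium.

yes, at equilibrium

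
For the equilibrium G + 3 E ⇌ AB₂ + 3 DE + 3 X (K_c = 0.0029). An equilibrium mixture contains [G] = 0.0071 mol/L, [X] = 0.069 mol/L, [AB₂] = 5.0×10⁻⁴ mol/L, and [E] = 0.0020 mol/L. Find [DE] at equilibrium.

[DE] = 0.010 mol/L

At equilibrium, K_c = [AB₂]·[DE]³·[X]³ / ([G]·[E]³) = 0.0029.
(5.0×10⁻⁴)·([DE])³·(0.069)³ / ((0.0071)·(0.0020)³) = 0.0029
[DE]³ = 1.00×10⁻⁶ ⇒ [DE] = 0.010 mol/L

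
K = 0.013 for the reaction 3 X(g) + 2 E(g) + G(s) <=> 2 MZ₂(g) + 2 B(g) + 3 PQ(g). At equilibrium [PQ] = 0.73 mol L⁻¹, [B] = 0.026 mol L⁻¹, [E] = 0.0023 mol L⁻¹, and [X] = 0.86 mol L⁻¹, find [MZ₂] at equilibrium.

[MZ₂] = 0.013 mol L⁻¹

(G is a pure solid — omitted from K.)
At equilibrium, K = [MZ₂]²·[B]²·[PQ]³ / ([X]³·[E]²) = 0.013.
([MZ₂])²·(0.026)²·(0.73)³ / ((0.86)³·(0.0023)²) = 0.013
[MZ₂]² = 1.66e-4 ⇒ [MZ₂] = 0.013 mol L⁻¹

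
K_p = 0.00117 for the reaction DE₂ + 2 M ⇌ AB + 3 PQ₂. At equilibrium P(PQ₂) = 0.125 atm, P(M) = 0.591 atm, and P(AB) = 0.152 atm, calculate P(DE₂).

At equilibrium, K_p = P(AB)·P(PQ₂)³ / (P(DE₂)·P(M)²) = 0.00117.
(0.152)·(0.125)³ / ((P(DE₂))·(0.591)²) = 0.00117
P(DE₂) = 0.726 atm

P(DE₂) = 0.726 atm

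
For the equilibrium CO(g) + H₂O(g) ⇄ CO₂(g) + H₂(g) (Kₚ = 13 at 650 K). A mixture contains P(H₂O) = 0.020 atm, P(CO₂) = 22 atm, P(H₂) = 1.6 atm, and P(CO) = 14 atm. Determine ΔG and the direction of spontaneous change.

Qₚ = P(CO₂)·P(H₂) / (P(CO)·P(H₂O)) = (22)·(1.6) / ((14)·(0.020)) = 126
ΔG = RT ln(Qₚ/Kₚ) = (8.314 J mol⁻¹ K⁻¹)(650 K) × ln(126/13)
   = (5.404 kJ/mol)(2.271) = 12.3 kJ/mol
ΔG > 0, so the forward reaction is non-spontaneous (proceeds in reverse).

ΔG = 12.3 kJ/mol; the forward reaction is non-spontaneous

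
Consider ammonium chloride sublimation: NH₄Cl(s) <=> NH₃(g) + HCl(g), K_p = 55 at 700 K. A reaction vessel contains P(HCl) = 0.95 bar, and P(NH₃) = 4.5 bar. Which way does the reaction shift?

(NH₄Cl is a pure solid — omitted from Q_p.)
Q_p = P(NH₃)·P(HCl) = (4.5)·(0.95) = 4.3
Q_p = 4.3 < K_p = 55, so the forward reaction proceeds.

in the forward direction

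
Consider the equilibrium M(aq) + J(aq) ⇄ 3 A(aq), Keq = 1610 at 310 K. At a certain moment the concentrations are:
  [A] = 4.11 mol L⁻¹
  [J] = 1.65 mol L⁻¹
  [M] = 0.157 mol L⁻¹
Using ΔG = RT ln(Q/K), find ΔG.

ΔG = -4.62 kJ/mol

Q = [A]³ / ([M]·[J]) = (4.11)³ / ((0.157)·(1.65)) = 268
ΔG = RT ln(Q/Keq) = (8.314 J mol⁻¹ K⁻¹)(310 K) × ln(268/1610)
   = (2.577 kJ/mol)(-1.793) = -4.62 kJ/mol
ΔG < 0, so the forward reaction is spontaneous (proceeds forward).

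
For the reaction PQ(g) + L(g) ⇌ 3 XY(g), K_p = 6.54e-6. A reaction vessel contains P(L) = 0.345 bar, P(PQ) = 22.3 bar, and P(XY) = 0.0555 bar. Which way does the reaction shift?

Q_p = P(XY)³ / (P(PQ)·P(L)) = (0.0555)³ / ((22.3)·(0.345)) = 2.22e-5
Q_p = 2.22e-5 > K_p = 6.54e-6, so the reverse reaction proceeds.

in the reverse direction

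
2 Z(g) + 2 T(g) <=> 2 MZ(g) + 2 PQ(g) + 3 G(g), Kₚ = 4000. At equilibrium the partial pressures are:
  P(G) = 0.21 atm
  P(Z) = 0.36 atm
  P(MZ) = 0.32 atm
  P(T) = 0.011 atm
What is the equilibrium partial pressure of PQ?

P(PQ) = 8.1 atm

At equilibrium, Kₚ = P(MZ)²·P(PQ)²·P(G)³ / (P(Z)²·P(T)²) = 4000.
(0.32)²·(P(PQ))²·(0.21)³ / ((0.36)²·(0.011)²) = 4000
P(PQ)² = 66.1 ⇒ P(PQ) = 8.1 atm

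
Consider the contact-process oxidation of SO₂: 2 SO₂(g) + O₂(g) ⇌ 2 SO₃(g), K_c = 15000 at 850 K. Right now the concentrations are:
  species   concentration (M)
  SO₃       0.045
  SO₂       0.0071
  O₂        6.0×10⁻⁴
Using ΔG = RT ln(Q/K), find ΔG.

ΔG = 10.6 kJ/mol

Q_c = [SO₃]² / ([SO₂]²·[O₂]) = (0.045)² / ((0.0071)²·(6.0×10⁻⁴)) = 67000
ΔG = RT ln(Q_c/K_c) = (8.314 J mol⁻¹ K⁻¹)(850 K) × ln(67000/15000)
   = (7.067 kJ/mol)(1.497) = 10.6 kJ/mol
ΔG > 0, so the forward reaction is non-spontaneous (proceeds in reverse).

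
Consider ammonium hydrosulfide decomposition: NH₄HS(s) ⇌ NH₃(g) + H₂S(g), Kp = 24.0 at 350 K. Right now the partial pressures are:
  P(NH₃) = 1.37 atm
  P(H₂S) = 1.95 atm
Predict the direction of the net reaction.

to the right

(NH₄HS is a pure solid — omitted from Qp.)
Qp = P(NH₃)·P(H₂S) = (1.37)·(1.95) = 2.67
Qp = 2.67 < Kp = 24.0, so the forward reaction proceeds.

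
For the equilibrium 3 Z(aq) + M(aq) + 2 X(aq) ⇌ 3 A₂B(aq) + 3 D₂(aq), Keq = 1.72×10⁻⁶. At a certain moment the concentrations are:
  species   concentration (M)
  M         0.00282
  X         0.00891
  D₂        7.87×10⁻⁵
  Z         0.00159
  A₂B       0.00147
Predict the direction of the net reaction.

no net change (already at equilibrium)

Q = [A₂B]³·[D₂]³ / ([Z]³·[M]·[X]²) = (0.00147)³·(7.87×10⁻⁵)³ / ((0.00159)³·(0.00282)·(0.00891)²) = 1.72×10⁻⁶
Q = 1.72×10⁻⁶ = Keq, so the system is already at equilibrium.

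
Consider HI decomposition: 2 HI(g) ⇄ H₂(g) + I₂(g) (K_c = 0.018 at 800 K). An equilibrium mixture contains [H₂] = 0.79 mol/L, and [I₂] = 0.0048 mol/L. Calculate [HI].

At equilibrium, K_c = [H₂]·[I₂] / [HI]² = 0.018.
(0.79)·(0.0048) / ([HI])² = 0.018
[HI]² = 0.211 ⇒ [HI] = 0.46 mol/L

[HI] = 0.46 mol/L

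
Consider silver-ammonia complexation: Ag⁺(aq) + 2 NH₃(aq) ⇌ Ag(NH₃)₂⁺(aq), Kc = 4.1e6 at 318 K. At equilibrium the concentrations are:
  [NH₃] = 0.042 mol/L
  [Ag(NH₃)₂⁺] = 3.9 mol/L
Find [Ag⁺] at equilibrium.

At equilibrium, Kc = [Ag(NH₃)₂⁺] / ([Ag⁺]·[NH₃]²) = 4.1e6.
(3.9) / (([Ag⁺])·(0.042)²) = 4.1e6
[Ag⁺] = 5.39e-4 = 5.4e-4 mol/L

[Ag⁺] = 5.4e-4 mol/L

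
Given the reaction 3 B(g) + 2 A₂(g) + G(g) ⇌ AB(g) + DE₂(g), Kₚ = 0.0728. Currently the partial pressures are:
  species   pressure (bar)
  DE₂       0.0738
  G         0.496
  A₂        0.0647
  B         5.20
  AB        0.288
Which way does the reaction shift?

at equilibrium

Qₚ = P(AB)·P(DE₂) / (P(B)³·P(A₂)²·P(G)) = (0.288)·(0.0738) / ((5.20)³·(0.0647)²·(0.496)) = 0.0728
Qₚ = 0.0728 = Kₚ, so the system is already at equilibrium.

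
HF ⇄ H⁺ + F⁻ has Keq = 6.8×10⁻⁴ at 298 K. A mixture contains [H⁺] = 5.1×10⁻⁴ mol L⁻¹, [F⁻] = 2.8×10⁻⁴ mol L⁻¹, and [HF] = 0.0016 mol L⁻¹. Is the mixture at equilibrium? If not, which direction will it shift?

no; Q < K, reaction proceeds forward

Q = [H⁺]·[F⁻] / [HF] = (5.1×10⁻⁴)·(2.8×10⁻⁴) / (0.0016) = 8.9×10⁻⁵
Q = 8.9×10⁻⁵ < Keq = 6.8×10⁻⁴: net forward reaction.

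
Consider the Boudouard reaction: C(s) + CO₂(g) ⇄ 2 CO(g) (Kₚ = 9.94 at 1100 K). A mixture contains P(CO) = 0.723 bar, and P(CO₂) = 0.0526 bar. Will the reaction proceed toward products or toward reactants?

no net change (already at equilibrium)

(C is a pure solid — omitted from Qₚ.)
Qₚ = P(CO)² / P(CO₂) = (0.723)² / (0.0526) = 9.94
Qₚ = 9.94 = Kₚ, so the system is already at equilibrium.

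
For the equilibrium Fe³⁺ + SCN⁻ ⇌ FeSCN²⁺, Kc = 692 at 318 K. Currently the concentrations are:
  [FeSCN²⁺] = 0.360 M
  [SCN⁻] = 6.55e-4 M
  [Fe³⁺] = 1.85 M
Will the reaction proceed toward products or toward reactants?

Qc = [FeSCN²⁺] / ([Fe³⁺]·[SCN⁻]) = (0.360) / ((1.85)·(6.55e-4)) = 297
Qc = 297 < Kc = 692, so the forward reaction proceeds.

to the right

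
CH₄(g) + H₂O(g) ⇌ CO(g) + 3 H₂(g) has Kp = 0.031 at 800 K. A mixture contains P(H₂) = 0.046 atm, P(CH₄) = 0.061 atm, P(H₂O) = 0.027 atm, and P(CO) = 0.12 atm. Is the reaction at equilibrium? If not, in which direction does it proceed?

Qp = P(CO)·P(H₂)³ / (P(CH₄)·P(H₂O)) = (0.12)·(0.046)³ / ((0.061)·(0.027)) = 0.0071
Qp = 0.0071 < Kp = 0.031, so the forward reaction proceeds.

in the forward direction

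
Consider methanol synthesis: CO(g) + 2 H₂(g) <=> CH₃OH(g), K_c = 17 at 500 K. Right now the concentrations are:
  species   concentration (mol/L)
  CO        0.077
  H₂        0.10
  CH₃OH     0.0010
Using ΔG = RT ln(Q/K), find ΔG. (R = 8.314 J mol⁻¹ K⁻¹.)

ΔG = -10.7 kJ/mol

Q_c = [CH₃OH] / ([CO]·[H₂]²) = (0.0010) / ((0.077)·(0.10)²) = 1.30
ΔG = RT ln(Q_c/K_c) = (8.314 J mol⁻¹ K⁻¹)(500 K) × ln(1.30/17)
   = (4.157 kJ/mol)(-2.571) = -10.7 kJ/mol
ΔG < 0, so the forward reaction is spontaneous (proceeds forward).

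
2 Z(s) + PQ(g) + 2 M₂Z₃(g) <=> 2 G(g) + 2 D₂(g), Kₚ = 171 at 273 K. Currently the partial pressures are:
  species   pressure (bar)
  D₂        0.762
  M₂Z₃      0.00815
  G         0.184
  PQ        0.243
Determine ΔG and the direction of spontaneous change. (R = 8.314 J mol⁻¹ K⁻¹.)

ΔG = 4.46 kJ/mol; the forward reaction is non-spontaneous

(Z is a pure solid — omitted from Qₚ.)
Qₚ = P(G)²·P(D₂)² / (P(PQ)·P(M₂Z₃)²) = (0.184)²·(0.762)² / ((0.243)·(0.00815)²) = 1220
ΔG = RT ln(Qₚ/Kₚ) = (8.314 J mol⁻¹ K⁻¹)(273 K) × ln(1220/171)
   = (2.270 kJ/mol)(1.965) = 4.46 kJ/mol
ΔG > 0, so the forward reaction is non-spontaneous (proceeds in reverse).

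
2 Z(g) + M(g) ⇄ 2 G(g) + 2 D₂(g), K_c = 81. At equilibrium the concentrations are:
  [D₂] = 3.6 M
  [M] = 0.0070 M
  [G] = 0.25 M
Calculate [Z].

At equilibrium, K_c = [G]²·[D₂]² / ([Z]²·[M]) = 81.
(0.25)²·(3.6)² / (([Z])²·(0.0070)) = 81
[Z]² = 1.43 ⇒ [Z] = 1.2 M

[Z] = 1.2 M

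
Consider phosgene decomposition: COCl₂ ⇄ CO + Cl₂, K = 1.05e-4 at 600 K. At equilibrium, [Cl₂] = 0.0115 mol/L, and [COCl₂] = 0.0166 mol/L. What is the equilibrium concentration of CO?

At equilibrium, K = [CO]·[Cl₂] / [COCl₂] = 1.05e-4.
([CO])·(0.0115) / (0.0166) = 1.05e-4
[CO] = 1.52e-4 mol/L

[CO] = 1.52e-4 mol/L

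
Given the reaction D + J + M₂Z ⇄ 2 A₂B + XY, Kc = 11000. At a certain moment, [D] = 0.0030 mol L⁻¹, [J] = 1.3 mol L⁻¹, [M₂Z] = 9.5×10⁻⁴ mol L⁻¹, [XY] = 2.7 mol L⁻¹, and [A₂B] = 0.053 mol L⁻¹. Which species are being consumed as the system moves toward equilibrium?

Qc = [A₂B]²·[XY] / ([D]·[J]·[M₂Z]) = (0.053)²·(2.7) / ((0.0030)·(1.3)·(9.5×10⁻⁴)) = 2000
Qc = 2000 < Kc = 11000: net forward reaction.

D, J, M₂Z (reactants)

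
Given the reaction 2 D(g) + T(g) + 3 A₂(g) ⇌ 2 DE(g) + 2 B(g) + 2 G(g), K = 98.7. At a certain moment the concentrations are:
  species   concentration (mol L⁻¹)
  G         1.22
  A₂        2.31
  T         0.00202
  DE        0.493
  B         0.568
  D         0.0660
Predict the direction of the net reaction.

Q = [DE]²·[B]²·[G]² / ([D]²·[T]·[A₂]³) = (0.493)²·(0.568)²·(1.22)² / ((0.0660)²·(0.00202)·(2.31)³) = 1080
Q = 1080 > K = 98.7, so the reverse reaction proceeds.

to the left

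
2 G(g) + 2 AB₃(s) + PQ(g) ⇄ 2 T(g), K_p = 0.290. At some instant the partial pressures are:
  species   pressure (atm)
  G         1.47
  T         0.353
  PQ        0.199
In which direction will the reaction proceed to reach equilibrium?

no net change (already at equilibrium)

(AB₃ is a pure solid — omitted from Q_p.)
Q_p = P(T)² / (P(G)²·P(PQ)) = (0.353)² / ((1.47)²·(0.199)) = 0.290
Q_p = 0.290 = K_p, so the system is already at equilibrium.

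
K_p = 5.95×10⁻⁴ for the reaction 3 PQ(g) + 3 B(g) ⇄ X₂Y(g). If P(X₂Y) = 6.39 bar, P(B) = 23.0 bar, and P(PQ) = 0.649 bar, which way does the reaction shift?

Q_p = P(X₂Y) / (P(PQ)³·P(B)³) = (6.39) / ((0.649)³·(23.0)³) = 0.00192
Q_p = 0.00192 > K_p = 5.95×10⁻⁴, so the reverse reaction proceeds.

reverse (toward reactants)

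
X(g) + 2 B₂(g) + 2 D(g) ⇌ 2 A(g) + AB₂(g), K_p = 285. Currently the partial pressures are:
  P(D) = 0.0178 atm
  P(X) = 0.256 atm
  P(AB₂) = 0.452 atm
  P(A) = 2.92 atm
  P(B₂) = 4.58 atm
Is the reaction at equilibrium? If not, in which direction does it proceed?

reverse (toward reactants)

Q_p = P(A)²·P(AB₂) / (P(X)·P(B₂)²·P(D)²) = (2.92)²·(0.452) / ((0.256)·(4.58)²·(0.0178)²) = 2270
Q_p = 2270 > K_p = 285, so the reverse reaction proceeds.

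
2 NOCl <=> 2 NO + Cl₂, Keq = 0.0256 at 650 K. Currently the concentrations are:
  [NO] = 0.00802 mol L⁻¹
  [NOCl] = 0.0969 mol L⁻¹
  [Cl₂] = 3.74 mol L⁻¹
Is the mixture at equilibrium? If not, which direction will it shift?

yes, at equilibrium

Q = [NO]²·[Cl₂] / [NOCl]² = (0.00802)²·(3.74) / (0.0969)² = 0.0256
Q = 0.0256 = Keq; the system is at equilibrium.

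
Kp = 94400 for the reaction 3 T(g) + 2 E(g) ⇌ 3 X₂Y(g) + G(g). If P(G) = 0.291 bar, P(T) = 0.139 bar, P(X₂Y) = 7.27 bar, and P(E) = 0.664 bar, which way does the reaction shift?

Qp = P(X₂Y)³·P(G) / (P(T)³·P(E)²) = (7.27)³·(0.291) / ((0.139)³·(0.664)²) = 94400
Qp = 94400 = Kp, so the system is already at equilibrium.

at equilibrium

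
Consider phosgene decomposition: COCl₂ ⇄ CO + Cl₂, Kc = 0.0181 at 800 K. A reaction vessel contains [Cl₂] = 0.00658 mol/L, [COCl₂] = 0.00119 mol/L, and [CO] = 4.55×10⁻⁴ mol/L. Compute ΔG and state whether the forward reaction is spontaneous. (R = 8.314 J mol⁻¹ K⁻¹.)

ΔG = -13.1 kJ/mol; the forward reaction is spontaneous

Qc = [CO]·[Cl₂] / [COCl₂] = (4.55×10⁻⁴)·(0.00658) / (0.00119) = 0.00252
ΔG = RT ln(Qc/Kc) = (8.314 J mol⁻¹ K⁻¹)(800 K) × ln(0.00252/0.0181)
   = (6.651 kJ/mol)(-1.972) = -13.1 kJ/mol
ΔG < 0, so the forward reaction is spontaneous (proceeds forward).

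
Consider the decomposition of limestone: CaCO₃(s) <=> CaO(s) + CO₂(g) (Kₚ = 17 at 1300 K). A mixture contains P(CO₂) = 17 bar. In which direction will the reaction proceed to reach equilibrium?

(CaCO₃, CaO are pure solids — omitted from Qₚ.)
Qₚ = P(CO₂) = 17
Qₚ = 17 = Kₚ, so the system is already at equilibrium.

no net change (already at equilibrium)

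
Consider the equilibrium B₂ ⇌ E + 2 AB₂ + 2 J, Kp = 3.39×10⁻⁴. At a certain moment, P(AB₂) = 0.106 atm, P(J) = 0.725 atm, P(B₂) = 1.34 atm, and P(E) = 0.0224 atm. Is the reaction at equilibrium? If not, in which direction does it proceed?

Qp = P(E)·P(AB₂)²·P(J)² / P(B₂) = (0.0224)·(0.106)²·(0.725)² / (1.34) = 9.87×10⁻⁵
Qp = 9.87×10⁻⁵ < Kp = 3.39×10⁻⁴, so the forward reaction proceeds.

toward products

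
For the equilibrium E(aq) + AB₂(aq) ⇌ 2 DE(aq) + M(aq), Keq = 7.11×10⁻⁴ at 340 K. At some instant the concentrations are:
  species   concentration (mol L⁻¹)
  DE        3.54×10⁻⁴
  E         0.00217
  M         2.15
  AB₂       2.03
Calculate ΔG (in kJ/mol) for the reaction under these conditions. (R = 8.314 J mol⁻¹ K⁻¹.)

ΔG = -6.93 kJ/mol

Q = [DE]²·[M] / ([E]·[AB₂]) = (3.54×10⁻⁴)²·(2.15) / ((0.00217)·(2.03)) = 6.12×10⁻⁵
ΔG = RT ln(Q/Keq) = (8.314 J mol⁻¹ K⁻¹)(340 K) × ln(6.12×10⁻⁵/7.11×10⁻⁴)
   = (2.827 kJ/mol)(-2.453) = -6.93 kJ/mol
ΔG < 0, so the forward reaction is spontaneous (proceeds forward).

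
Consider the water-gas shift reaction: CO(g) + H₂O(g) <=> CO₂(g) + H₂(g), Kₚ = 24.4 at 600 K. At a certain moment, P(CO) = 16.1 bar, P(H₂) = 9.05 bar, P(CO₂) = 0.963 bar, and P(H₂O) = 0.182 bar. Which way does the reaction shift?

Qₚ = P(CO₂)·P(H₂) / (P(CO)·P(H₂O)) = (0.963)·(9.05) / ((16.1)·(0.182)) = 2.97
Qₚ = 2.97 < Kₚ = 24.4, so the forward reaction proceeds.

toward products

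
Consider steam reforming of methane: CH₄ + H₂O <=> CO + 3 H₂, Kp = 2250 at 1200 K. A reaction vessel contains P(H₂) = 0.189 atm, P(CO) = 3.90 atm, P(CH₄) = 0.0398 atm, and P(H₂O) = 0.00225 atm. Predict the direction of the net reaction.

Qp = P(CO)·P(H₂)³ / (P(CH₄)·P(H₂O)) = (3.90)·(0.189)³ / ((0.0398)·(0.00225)) = 294
Qp = 294 < Kp = 2250, so the forward reaction proceeds.

to the right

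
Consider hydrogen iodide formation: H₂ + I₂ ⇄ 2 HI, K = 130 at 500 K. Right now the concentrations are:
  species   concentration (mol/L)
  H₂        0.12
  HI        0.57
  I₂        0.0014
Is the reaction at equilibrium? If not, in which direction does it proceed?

Q = [HI]² / ([H₂]·[I₂]) = (0.57)² / ((0.12)·(0.0014)) = 1900
Q = 1900 > K = 130, so the reverse reaction proceeds.

to the left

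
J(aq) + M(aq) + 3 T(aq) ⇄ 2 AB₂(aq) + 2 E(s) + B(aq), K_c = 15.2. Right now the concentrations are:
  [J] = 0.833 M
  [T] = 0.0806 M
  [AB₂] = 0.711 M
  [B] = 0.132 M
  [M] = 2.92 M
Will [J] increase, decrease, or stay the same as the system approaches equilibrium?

increase

(E is a pure solid — omitted from Q_c.)
Q_c = [AB₂]²·[B] / ([J]·[M]·[T]³) = (0.711)²·(0.132) / ((0.833)·(2.92)·(0.0806)³) = 52.4
Q_c = 52.4 > K_c = 15.2: net reverse reaction.
J is a reactant, so it increases.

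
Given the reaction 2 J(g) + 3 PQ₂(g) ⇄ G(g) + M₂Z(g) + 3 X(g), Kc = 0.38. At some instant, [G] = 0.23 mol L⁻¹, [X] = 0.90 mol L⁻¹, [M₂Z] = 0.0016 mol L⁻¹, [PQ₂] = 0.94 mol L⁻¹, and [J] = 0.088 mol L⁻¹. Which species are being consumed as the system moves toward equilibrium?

Qc = [G]·[M₂Z]·[X]³ / ([J]²·[PQ₂]³) = (0.23)·(0.0016)·(0.90)³ / ((0.088)²·(0.94)³) = 0.042
Qc = 0.042 < Kc = 0.38: net forward reaction.

J, PQ₂ (reactants)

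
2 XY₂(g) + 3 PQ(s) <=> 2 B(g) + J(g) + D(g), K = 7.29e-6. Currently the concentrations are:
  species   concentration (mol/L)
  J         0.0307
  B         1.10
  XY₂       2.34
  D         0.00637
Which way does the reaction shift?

(PQ is a pure solid — omitted from Q.)
Q = [B]²·[J]·[D] / [XY₂]² = (1.10)²·(0.0307)·(0.00637) / (2.34)² = 4.32e-5
Q = 4.32e-5 > K = 7.29e-6, so the reverse reaction proceeds.

to the left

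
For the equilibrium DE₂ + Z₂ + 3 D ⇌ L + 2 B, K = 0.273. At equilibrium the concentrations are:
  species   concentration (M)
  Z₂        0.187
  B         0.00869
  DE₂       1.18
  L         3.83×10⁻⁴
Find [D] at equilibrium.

[D] = 0.00783 M

At equilibrium, K = [L]·[B]² / ([DE₂]·[Z₂]·[D]³) = 0.273.
(3.83×10⁻⁴)·(0.00869)² / ((1.18)·(0.187)·([D])³) = 0.273
[D]³ = 4.80×10⁻⁷ ⇒ [D] = 0.00783 M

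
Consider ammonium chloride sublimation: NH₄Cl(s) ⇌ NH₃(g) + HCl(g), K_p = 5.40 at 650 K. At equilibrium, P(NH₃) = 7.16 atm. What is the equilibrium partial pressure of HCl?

P(HCl) = 0.754 atm

(NH₄Cl is a pure solid — omitted from K_p.)
At equilibrium, K_p = P(NH₃)·P(HCl) = 5.40.
(7.16)·(P(HCl)) = 5.40
P(HCl) = 0.754 atm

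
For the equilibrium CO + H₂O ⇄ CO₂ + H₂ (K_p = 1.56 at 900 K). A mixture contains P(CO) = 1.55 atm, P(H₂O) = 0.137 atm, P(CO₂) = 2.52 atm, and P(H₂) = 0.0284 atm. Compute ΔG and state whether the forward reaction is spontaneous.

ΔG = -11.5 kJ/mol; the forward reaction is spontaneous

Q_p = P(CO₂)·P(H₂) / (P(CO)·P(H₂O)) = (2.52)·(0.0284) / ((1.55)·(0.137)) = 0.337
ΔG = RT ln(Q_p/K_p) = (8.314 J mol⁻¹ K⁻¹)(900 K) × ln(0.337/1.56)
   = (7.483 kJ/mol)(-1.532) = -11.5 kJ/mol
ΔG < 0, so the forward reaction is spontaneous (proceeds forward).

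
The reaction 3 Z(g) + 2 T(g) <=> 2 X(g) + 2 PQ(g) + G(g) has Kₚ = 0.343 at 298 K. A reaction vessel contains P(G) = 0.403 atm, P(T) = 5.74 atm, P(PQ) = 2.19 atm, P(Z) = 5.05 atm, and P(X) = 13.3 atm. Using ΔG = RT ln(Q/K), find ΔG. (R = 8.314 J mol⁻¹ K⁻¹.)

ΔG = -3.59 kJ/mol

Qₚ = P(X)²·P(PQ)²·P(G) / (P(Z)³·P(T)²) = (13.3)²·(2.19)²·(0.403) / ((5.05)³·(5.74)²) = 0.0806
ΔG = RT ln(Qₚ/Kₚ) = (8.314 J mol⁻¹ K⁻¹)(298 K) × ln(0.0806/0.343)
   = (2.478 kJ/mol)(-1.448) = -3.59 kJ/mol
ΔG < 0, so the forward reaction is spontaneous (proceeds forward).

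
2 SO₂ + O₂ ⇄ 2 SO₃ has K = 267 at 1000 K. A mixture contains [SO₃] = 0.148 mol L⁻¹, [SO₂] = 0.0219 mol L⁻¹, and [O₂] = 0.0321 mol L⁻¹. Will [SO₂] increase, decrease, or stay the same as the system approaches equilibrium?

increase

Q = [SO₃]² / ([SO₂]²·[O₂]) = (0.148)² / ((0.0219)²·(0.0321)) = 1420
Q = 1420 > K = 267: net reverse reaction.
SO₂ is a reactant, so it increases.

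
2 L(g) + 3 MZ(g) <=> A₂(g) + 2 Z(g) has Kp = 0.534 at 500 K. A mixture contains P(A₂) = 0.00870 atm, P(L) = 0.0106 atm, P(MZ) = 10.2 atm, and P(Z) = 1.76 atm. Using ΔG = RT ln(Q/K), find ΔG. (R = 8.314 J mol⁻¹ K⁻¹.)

ΔG = -3.57 kJ/mol

Qp = P(A₂)·P(Z)² / (P(L)²·P(MZ)³) = (0.00870)·(1.76)² / ((0.0106)²·(10.2)³) = 0.226
ΔG = RT ln(Qp/Kp) = (8.314 J mol⁻¹ K⁻¹)(500 K) × ln(0.226/0.534)
   = (4.157 kJ/mol)(-0.8599) = -3.57 kJ/mol
ΔG < 0, so the forward reaction is spontaneous (proceeds forward).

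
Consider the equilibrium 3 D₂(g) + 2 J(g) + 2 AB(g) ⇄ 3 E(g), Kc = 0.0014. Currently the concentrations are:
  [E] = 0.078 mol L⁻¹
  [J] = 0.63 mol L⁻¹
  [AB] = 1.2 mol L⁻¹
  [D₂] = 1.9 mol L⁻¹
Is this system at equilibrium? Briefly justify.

Qc = [E]³ / ([D₂]³·[J]²·[AB]²) = (0.078)³ / ((1.9)³·(0.63)²·(1.2)²) = 1.2×10⁻⁴
Qc = 1.2×10⁻⁴ < Kc = 0.0014: net forward reaction.

no; Q < K, reaction proceeds forward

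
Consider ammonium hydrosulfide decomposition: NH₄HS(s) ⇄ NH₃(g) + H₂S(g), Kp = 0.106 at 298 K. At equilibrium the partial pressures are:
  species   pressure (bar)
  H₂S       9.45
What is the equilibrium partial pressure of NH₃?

(NH₄HS is a pure solid — omitted from Kp.)
At equilibrium, Kp = P(NH₃)·P(H₂S) = 0.106.
(P(NH₃))·(9.45) = 0.106
P(NH₃) = 0.0112 bar

P(NH₃) = 0.0112 bar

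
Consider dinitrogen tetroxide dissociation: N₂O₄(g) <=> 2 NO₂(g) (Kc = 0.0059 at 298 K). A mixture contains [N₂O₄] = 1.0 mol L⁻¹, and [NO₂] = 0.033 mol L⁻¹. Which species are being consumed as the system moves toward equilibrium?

Qc = [NO₂]² / [N₂O₄] = (0.033)² / (1.0) = 0.0011
Qc = 0.0011 < Kc = 0.0059: net forward reaction.

N₂O₄ (reactants)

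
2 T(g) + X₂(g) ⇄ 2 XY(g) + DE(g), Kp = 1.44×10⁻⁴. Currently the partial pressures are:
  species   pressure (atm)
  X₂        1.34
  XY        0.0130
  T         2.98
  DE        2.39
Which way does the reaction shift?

in the forward direction

Qp = P(XY)²·P(DE) / (P(T)²·P(X₂)) = (0.0130)²·(2.39) / ((2.98)²·(1.34)) = 3.39×10⁻⁵
Qp = 3.39×10⁻⁵ < Kp = 1.44×10⁻⁴, so the forward reaction proceeds.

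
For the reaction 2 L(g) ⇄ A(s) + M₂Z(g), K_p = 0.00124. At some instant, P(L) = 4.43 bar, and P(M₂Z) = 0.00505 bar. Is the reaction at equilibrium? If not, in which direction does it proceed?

forward (toward products)

(A is a pure solid — omitted from Q_p.)
Q_p = P(M₂Z) / P(L)² = (0.00505) / (4.43)² = 2.57e-4
Q_p = 2.57e-4 < K_p = 0.00124, so the forward reaction proceeds.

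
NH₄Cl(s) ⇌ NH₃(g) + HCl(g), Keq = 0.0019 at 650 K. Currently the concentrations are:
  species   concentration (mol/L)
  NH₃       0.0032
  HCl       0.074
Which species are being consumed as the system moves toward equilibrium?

(NH₄Cl is a pure solid — omitted from Q.)
Q = [NH₃]·[HCl] = (0.0032)·(0.074) = 2.4×10⁻⁴
Q = 2.4×10⁻⁴ < Keq = 0.0019: net forward reaction.

NH₄Cl (reactants)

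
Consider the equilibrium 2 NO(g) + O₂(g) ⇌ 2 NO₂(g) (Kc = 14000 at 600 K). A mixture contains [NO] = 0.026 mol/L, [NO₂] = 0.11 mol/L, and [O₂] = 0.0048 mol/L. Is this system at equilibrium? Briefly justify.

no; Q < K, reaction proceeds forward

Qc = [NO₂]² / ([NO]²·[O₂]) = (0.11)² / ((0.026)²·(0.0048)) = 3700
Qc = 3700 < Kc = 14000: net forward reaction.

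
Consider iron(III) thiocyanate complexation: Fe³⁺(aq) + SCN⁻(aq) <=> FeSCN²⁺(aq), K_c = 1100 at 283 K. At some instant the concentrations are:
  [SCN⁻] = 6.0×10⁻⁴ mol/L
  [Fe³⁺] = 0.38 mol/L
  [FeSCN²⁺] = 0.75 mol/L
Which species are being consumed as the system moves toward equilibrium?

Q_c = [FeSCN²⁺] / ([Fe³⁺]·[SCN⁻]) = (0.75) / ((0.38)·(6.0×10⁻⁴)) = 3300
Q_c = 3300 > K_c = 1100: net reverse reaction.

FeSCN²⁺ (products)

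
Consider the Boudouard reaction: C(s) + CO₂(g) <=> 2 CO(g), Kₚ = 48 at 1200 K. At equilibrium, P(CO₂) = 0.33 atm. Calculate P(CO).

P(CO) = 4.0 atm

(C is a pure solid — omitted from Kₚ.)
At equilibrium, Kₚ = P(CO)² / P(CO₂) = 48.
(P(CO))² / (0.33) = 48
P(CO)² = 15.8 ⇒ P(CO) = 4.0 atm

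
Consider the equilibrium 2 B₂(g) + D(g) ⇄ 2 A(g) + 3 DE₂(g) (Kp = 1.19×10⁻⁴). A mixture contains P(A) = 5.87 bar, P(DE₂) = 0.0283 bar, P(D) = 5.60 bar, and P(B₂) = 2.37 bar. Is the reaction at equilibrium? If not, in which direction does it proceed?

to the right

Qp = P(A)²·P(DE₂)³ / (P(B₂)²·P(D)) = (5.87)²·(0.0283)³ / ((2.37)²·(5.60)) = 2.48×10⁻⁵
Qp = 2.48×10⁻⁵ < Kp = 1.19×10⁻⁴, so the forward reaction proceeds.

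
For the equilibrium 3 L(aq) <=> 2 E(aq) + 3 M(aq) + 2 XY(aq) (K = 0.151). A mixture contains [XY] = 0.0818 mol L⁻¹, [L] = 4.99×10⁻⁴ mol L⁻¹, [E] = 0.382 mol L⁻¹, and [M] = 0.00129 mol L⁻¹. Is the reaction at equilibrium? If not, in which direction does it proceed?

toward products

Q = [E]²·[M]³·[XY]² / [L]³ = (0.382)²·(0.00129)³·(0.0818)² / (4.99×10⁻⁴)³ = 0.0169
Q = 0.0169 < K = 0.151, so the forward reaction proceeds.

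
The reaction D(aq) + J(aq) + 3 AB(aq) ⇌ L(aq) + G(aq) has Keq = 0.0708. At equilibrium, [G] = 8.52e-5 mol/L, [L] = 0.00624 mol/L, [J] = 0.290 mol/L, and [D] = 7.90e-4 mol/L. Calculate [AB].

[AB] = 0.320 mol/L

At equilibrium, Keq = [L]·[G] / ([D]·[J]·[AB]³) = 0.0708.
(0.00624)·(8.52e-5) / ((7.90e-4)·(0.290)·([AB])³) = 0.0708
[AB]³ = 0.0328 ⇒ [AB] = 0.320 mol/L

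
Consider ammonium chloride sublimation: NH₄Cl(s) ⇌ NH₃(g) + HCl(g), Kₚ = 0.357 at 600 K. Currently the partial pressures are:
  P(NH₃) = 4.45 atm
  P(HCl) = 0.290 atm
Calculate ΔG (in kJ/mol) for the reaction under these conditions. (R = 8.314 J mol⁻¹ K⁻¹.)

(NH₄Cl is a pure solid — omitted from Qₚ.)
Qₚ = P(NH₃)·P(HCl) = (4.45)·(0.290) = 1.29
ΔG = RT ln(Qₚ/Kₚ) = (8.314 J mol⁻¹ K⁻¹)(600 K) × ln(1.29/0.357)
   = (4.988 kJ/mol)(1.285) = 6.41 kJ/mol
ΔG > 0, so the forward reaction is non-spontaneous (proceeds in reverse).

ΔG = 6.41 kJ/mol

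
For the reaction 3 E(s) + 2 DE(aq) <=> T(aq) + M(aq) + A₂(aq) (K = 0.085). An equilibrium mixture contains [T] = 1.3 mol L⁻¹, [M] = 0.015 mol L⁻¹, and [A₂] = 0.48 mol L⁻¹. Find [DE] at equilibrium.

[DE] = 0.33 mol L⁻¹

(E is a pure solid — omitted from K.)
At equilibrium, K = [T]·[M]·[A₂] / [DE]² = 0.085.
(1.3)·(0.015)·(0.48) / ([DE])² = 0.085
[DE]² = 0.110 ⇒ [DE] = 0.33 mol L⁻¹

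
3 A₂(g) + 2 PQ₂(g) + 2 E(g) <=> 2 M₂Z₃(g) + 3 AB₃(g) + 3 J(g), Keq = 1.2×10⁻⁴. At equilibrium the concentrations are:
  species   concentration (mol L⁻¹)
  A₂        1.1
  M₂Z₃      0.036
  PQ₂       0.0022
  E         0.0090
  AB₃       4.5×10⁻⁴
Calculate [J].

[J] = 0.81 mol L⁻¹

At equilibrium, Keq = [M₂Z₃]²·[AB₃]³·[J]³ / ([A₂]³·[PQ₂]²·[E]²) = 1.2×10⁻⁴.
(0.036)²·(4.5×10⁻⁴)³·([J])³ / ((1.1)³·(0.0022)²·(0.0090)²) = 1.2×10⁻⁴
[J]³ = 0.530 ⇒ [J] = 0.81 mol L⁻¹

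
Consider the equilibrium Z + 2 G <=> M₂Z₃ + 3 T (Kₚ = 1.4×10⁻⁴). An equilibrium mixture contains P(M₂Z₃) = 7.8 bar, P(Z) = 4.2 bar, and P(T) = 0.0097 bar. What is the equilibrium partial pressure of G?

P(G) = 0.11 bar

At equilibrium, Kₚ = P(M₂Z₃)·P(T)³ / (P(Z)·P(G)²) = 1.4×10⁻⁴.
(7.8)·(0.0097)³ / ((4.2)·(P(G))²) = 1.4×10⁻⁴
P(G)² = 0.0121 ⇒ P(G) = 0.11 bar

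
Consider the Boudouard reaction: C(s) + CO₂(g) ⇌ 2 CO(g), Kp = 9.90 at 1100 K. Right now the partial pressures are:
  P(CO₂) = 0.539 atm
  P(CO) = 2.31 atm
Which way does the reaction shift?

(C is a pure solid — omitted from Qp.)
Qp = P(CO)² / P(CO₂) = (2.31)² / (0.539) = 9.90
Qp = 9.90 = Kp, so the system is already at equilibrium.

neither direction; the system is at equilibrium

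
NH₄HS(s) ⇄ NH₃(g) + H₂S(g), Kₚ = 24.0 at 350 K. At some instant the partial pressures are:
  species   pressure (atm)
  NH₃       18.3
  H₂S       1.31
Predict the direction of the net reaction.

at equilibrium

(NH₄HS is a pure solid — omitted from Qₚ.)
Qₚ = P(NH₃)·P(H₂S) = (18.3)·(1.31) = 24.0
Qₚ = 24.0 = Kₚ, so the system is already at equilibrium.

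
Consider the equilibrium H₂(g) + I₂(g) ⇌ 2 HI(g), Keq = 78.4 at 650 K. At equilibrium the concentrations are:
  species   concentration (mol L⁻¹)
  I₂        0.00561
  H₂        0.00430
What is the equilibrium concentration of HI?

At equilibrium, Keq = [HI]² / ([H₂]·[I₂]) = 78.4.
([HI])² / ((0.00430)·(0.00561)) = 78.4
[HI]² = 0.00189 ⇒ [HI] = 0.0435 mol L⁻¹

[HI] = 0.0435 mol L⁻¹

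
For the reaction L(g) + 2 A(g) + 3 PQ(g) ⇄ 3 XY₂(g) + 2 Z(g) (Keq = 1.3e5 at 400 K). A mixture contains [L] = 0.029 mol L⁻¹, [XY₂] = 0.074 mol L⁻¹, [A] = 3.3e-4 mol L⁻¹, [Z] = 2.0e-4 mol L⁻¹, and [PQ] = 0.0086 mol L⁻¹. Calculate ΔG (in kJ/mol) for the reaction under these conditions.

ΔG = -9.24 kJ/mol

Q = [XY₂]³·[Z]² / ([L]·[A]²·[PQ]³) = (0.074)³·(2.0e-4)² / ((0.029)·(3.3e-4)²·(0.0086)³) = 8070
ΔG = RT ln(Q/Keq) = (8.314 J mol⁻¹ K⁻¹)(400 K) × ln(8070/1.3e5)
   = (3.326 kJ/mol)(-2.779) = -9.24 kJ/mol
ΔG < 0, so the forward reaction is spontaneous (proceeds forward).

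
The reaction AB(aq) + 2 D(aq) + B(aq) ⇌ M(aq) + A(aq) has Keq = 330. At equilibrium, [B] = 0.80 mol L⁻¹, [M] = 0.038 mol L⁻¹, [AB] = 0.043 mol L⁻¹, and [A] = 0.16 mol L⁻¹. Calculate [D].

At equilibrium, Keq = [M]·[A] / ([AB]·[D]²·[B]) = 330.
(0.038)·(0.16) / ((0.043)·([D])²·(0.80)) = 330
[D]² = 5.36×10⁻⁴ ⇒ [D] = 0.023 mol L⁻¹

[D] = 0.023 mol L⁻¹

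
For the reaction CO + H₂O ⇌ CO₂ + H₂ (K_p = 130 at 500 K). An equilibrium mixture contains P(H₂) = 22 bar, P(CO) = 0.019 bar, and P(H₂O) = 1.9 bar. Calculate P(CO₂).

P(CO₂) = 0.21 bar

At equilibrium, K_p = P(CO₂)·P(H₂) / (P(CO)·P(H₂O)) = 130.
(P(CO₂))·(22) / ((0.019)·(1.9)) = 130
P(CO₂) = 0.213 = 0.21 bar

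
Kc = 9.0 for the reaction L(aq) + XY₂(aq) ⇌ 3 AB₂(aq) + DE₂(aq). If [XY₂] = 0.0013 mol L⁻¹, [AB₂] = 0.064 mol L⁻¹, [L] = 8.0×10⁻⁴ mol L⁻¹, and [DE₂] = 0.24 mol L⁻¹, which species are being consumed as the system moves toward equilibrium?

AB₂, DE₂ (products)

Qc = [AB₂]³·[DE₂] / ([L]·[XY₂]) = (0.064)³·(0.24) / ((8.0×10⁻⁴)·(0.0013)) = 60
Qc = 60 > Kc = 9.0: net reverse reaction.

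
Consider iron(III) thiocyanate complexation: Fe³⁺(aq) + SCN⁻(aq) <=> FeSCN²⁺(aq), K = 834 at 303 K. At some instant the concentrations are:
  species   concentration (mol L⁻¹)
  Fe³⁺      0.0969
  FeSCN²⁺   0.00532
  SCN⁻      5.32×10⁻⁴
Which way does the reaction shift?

toward products

Q = [FeSCN²⁺] / ([Fe³⁺]·[SCN⁻]) = (0.00532) / ((0.0969)·(5.32×10⁻⁴)) = 103
Q = 103 < K = 834, so the forward reaction proceeds.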